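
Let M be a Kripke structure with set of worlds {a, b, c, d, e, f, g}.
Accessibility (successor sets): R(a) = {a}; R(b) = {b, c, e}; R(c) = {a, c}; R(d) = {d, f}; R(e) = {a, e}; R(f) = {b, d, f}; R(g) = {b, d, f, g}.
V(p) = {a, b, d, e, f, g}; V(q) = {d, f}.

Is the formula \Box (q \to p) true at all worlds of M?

Yes

Let φ = \Box (q \to p). Evaluate φ at each world:
  a (successors {a}): φ is true.
  b (successors {b, c, e}): φ is true.
  c (successors {a, c}): φ is true.
  d (successors {d, f}): φ is true.
  e (successors {a, e}): φ is true.
  f (successors {b, d, f}): φ is true.
  g (successors {b, d, f, g}): φ is true.
For instance, at e:
  At e: \Box (q \to p) requires q \to p at every successor {a, e}.
    At a: q \to p is true.
    At e: q \to p is true.
  So \Box (q \to p) is true at e.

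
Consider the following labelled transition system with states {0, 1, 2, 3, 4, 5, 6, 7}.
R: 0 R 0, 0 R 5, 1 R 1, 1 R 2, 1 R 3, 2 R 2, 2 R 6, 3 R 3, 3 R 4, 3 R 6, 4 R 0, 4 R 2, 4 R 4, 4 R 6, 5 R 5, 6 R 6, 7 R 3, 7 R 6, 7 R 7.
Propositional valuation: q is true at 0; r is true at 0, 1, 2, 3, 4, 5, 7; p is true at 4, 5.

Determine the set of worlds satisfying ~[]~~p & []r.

0, 1

Let φ = ~[]~~p & []r. Evaluate φ at each world:
  0 (successors {0, 5}): φ is true.
  1 (successors {1, 2, 3}): φ is true.
  2 (successors {2, 6}): φ is false.
  3 (successors {3, 4, 6}): φ is false.
  4 (successors {0, 2, 4, 6}): φ is false.
  5 (successors {5}): φ is false.
  6 (successors {6}): φ is false.
  7 (successors {3, 6, 7}): φ is false.
For instance, at 0:
  At 0: ~[]~~p is true, []r is true, so ~[]~~p & []r is true.
    At 0: []~~p is false, so ~[]~~p is true.
      At 0: []~~p requires ~~p at every successor {0, 5}.
        ~~p fails at 0, so []~~p is false at 0.
    At 0: []r requires r at every successor {0, 5}.
      At 0: r is true.
      At 5: r is true.
    So []r is true at 0.
Satisfying worlds: {0, 1}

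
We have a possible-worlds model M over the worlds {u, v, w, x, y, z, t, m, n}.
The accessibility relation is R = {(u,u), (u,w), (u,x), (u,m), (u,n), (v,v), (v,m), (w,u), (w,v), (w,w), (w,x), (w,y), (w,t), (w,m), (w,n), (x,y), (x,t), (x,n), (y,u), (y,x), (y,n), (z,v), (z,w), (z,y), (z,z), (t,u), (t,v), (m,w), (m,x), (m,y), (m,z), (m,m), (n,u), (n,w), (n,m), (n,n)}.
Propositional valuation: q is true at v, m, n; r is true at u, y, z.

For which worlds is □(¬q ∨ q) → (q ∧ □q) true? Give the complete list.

Recall that □ψ holds at a world iff ψ holds at every accessible world, and ◇ψ holds iff ψ holds at some accessible world.
Let φ = □(¬q ∨ q) → (q ∧ □q). Evaluate φ at each world:
  u (successors {u, w, x, m, n}): φ is false.
  v (successors {v, m}): φ is true.
  w (successors {u, v, w, x, y, t, m, n}): φ is false.
  x (successors {y, t, n}): φ is false.
  y (successors {u, x, n}): φ is false.
  z (successors {v, w, y, z}): φ is false.
  t (successors {u, v}): φ is false.
  m (successors {w, x, y, z, m}): φ is false.
  n (successors {u, w, m, n}): φ is false.
For instance, at u:
  At u: □(¬q ∨ q) is true, q ∧ □q is false, so □(¬q ∨ q) → (q ∧ □q) is false.
    At u: □(¬q ∨ q) requires ¬q ∨ q at every successor {u, w, x, m, n}.
      At u: ¬q ∨ q is true.
      At w: ¬q ∨ q is true.
      At x: ¬q ∨ q is true.
      At m: ¬q ∨ q is true.
      At n: ¬q ∨ q is true.
    So □(¬q ∨ q) is true at u.
    At u: q is false, □q is false, so q ∧ □q is false.
      At u: □q requires q at every successor {u, w, x, m, n}.
        q fails at u, so □q is false at u.
Satisfying worlds: {v}

v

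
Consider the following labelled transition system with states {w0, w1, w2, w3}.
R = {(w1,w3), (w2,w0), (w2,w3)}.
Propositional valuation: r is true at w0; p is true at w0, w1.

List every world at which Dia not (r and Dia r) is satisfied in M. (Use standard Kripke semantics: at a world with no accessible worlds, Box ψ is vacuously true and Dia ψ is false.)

Let φ = Dia not (r and Dia r). Evaluate φ at each world:
  w0 (successors ∅): φ is false.
  w1 (successors {w3}): φ is true.
  w2 (successors {w0, w3}): φ is true.
  w3 (successors ∅): φ is false.
For instance, at w1:
  At w1: Dia not (r and Dia r) requires not (r and Dia r) at some successor in {w3}.
    not (r and Dia r) holds at w3, so Dia not (r and Dia r) is true at w1.
      At w3: r and Dia r is false, so not (r and Dia r) is true.
Satisfying worlds: {w1, w2}

w1, w2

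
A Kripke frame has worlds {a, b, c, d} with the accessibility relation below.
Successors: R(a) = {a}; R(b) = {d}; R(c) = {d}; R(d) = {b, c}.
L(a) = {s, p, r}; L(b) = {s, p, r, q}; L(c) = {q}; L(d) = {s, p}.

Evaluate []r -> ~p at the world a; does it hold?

At a: []r is true, ~p is false, so []r -> ~p is false.
  At a: []r requires r at every successor {a}.
    At a: r is true.
  So []r is true at a.

No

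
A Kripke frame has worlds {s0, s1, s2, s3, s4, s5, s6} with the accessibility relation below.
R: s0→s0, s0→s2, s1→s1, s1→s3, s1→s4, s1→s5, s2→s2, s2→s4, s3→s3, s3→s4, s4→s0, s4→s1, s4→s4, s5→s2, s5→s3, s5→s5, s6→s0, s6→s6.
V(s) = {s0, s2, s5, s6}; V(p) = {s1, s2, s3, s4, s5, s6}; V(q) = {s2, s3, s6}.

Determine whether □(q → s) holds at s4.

At s4: □(q → s) requires q → s at every successor {s0, s1, s4}.
  At s0: q → s is true.
  At s1: q → s is true.
  At s4: q → s is true.
So □(q → s) is true at s4.

Yes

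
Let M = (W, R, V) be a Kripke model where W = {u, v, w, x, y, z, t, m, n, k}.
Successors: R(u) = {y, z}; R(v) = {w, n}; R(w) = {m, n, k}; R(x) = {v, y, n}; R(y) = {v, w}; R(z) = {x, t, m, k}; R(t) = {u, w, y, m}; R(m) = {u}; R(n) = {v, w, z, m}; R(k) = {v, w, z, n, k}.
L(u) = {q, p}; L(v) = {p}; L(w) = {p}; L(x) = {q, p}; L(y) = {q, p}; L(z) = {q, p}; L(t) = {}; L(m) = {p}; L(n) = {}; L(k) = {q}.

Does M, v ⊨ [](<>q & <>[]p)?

Yes

At v: [](<>q & <>[]p) requires <>q & <>[]p at every successor {w, n}.
    At w: <>q is true, <>[]p is true, so <>q & <>[]p is true.
      At w: <>q requires q at some successor in {m, n, k}.
        q holds at k, so <>q is true at w.
      At w: <>[]p requires []p at some successor in {m, n, k}.
        []p holds at m, so <>[]p is true at w.
    At n: <>q is true, <>[]p is true, so <>q & <>[]p is true.
      At n: <>q requires q at some successor in {v, w, z, m}.
        q holds at z, so <>q is true at n.
      At n: <>[]p requires []p at some successor in {v, w, z, m}.
        []p holds at m, so <>[]p is true at n.
So [](<>q & <>[]p) is true at v.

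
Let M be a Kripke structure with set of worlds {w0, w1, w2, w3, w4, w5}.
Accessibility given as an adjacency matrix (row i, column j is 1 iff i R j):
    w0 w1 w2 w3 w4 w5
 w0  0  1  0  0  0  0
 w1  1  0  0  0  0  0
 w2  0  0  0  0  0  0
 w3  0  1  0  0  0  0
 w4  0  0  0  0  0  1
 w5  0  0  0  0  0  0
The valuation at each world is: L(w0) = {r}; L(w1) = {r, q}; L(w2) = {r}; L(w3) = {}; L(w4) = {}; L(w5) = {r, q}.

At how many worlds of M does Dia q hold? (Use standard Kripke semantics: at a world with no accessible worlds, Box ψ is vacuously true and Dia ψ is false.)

Let φ = Dia q. Evaluate φ at each world:
  w0 (successors {w1}): φ is true.
  w1 (successors {w0}): φ is false.
  w2 (successors ∅): φ is false.
  w3 (successors {w1}): φ is true.
  w4 (successors {w5}): φ is true.
  w5 (successors ∅): φ is false.
For instance, at w3:
  At w3: Dia q requires q at some successor in {w1}.
    q holds at w1, so Dia q is true at w3.
Satisfying worlds: {w0, w3, w4}

3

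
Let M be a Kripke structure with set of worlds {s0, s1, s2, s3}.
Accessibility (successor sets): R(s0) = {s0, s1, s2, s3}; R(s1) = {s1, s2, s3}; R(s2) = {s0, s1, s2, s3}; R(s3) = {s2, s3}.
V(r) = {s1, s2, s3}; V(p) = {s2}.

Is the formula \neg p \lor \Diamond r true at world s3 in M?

Recall that \Diamond ψ holds at a world iff ψ holds at some accessible world.
At s3: \neg p is true, \Diamond r is true, so \neg p \lor \Diamond r is true.
  At s3: \Diamond r requires r at some successor in {s2, s3}.
    r holds at s2, so \Diamond r is true at s3.

Yes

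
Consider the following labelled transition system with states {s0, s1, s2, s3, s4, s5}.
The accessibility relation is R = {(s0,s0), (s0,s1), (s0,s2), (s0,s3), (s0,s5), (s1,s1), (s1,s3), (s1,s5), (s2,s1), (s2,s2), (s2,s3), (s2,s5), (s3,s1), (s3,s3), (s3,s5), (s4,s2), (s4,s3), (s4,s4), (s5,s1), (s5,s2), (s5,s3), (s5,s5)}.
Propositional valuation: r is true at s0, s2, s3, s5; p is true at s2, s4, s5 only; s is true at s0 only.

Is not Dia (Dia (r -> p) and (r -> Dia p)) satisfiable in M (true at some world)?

No

Let φ = not Dia (Dia (r -> p) and (r -> Dia p)). Evaluate φ at each world:
  s0 (successors {s0, s1, s2, s3, s5}): φ is false.
  s1 (successors {s1, s3, s5}): φ is false.
  s2 (successors {s1, s2, s3, s5}): φ is false.
  s3 (successors {s1, s3, s5}): φ is false.
  s4 (successors {s2, s3, s4}): φ is false.
  s5 (successors {s1, s2, s3, s5}): φ is false.
For instance, at s0:
  At s0: Dia (Dia (r -> p) and (r -> Dia p)) is true, so not Dia (Dia (r -> p) and (r -> Dia p)) is false.
    At s0: Dia (Dia (r -> p) and (r -> Dia p)) requires Dia (r -> p) and (r -> Dia p) at some successor in {s0, s1, s2, s3, s5}.
      Dia (r -> p) and (r -> Dia p) holds at s0, so Dia (Dia (r -> p) and (r -> Dia p)) is true at s0.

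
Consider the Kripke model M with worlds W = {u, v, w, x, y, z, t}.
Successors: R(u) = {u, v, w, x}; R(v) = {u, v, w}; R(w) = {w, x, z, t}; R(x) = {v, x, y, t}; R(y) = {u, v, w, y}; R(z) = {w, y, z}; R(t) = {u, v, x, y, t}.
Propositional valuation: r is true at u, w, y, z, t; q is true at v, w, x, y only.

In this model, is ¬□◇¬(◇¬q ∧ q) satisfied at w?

At w: □◇¬(◇¬q ∧ q) is true, so ¬□◇¬(◇¬q ∧ q) is false.
  At w: □◇¬(◇¬q ∧ q) requires ◇¬(◇¬q ∧ q) at every successor {w, x, z, t}.
    At w: ◇¬(◇¬q ∧ q) is true.
    At x: ◇¬(◇¬q ∧ q) is true.
    At z: ◇¬(◇¬q ∧ q) is true.
    At t: ◇¬(◇¬q ∧ q) is true.
  So □◇¬(◇¬q ∧ q) is true at w.

No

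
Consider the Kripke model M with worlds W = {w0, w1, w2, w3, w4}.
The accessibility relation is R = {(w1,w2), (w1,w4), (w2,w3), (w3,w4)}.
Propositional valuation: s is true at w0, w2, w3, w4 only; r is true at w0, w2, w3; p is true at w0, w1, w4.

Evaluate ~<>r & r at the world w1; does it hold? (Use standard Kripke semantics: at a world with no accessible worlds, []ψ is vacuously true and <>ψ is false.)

No

At w1: ~<>r is false, r is false, so ~<>r & r is false.
  At w1: <>r is true, so ~<>r is false.
    At w1: <>r requires r at some successor in {w2, w4}.
      r holds at w2, so <>r is true at w1.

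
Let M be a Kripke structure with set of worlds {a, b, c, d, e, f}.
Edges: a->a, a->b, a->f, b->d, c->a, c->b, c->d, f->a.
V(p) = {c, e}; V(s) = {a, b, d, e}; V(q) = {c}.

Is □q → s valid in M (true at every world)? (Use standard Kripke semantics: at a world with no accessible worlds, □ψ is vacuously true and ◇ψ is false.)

Let φ = □q → s. Evaluate φ at each world:
  a (successors {a, b, f}): φ is true.
  b (successors {d}): φ is true.
  c (successors {a, b, d}): φ is true.
  d (successors ∅): φ is true.
  e (successors ∅): φ is true.
  f (successors {a}): φ is true.
For instance, at b:
  At b: □q is false, s is true, so □q → s is true.
    At b: □q requires q at every successor {d}.
      q fails at d, so □q is false at b.

Yes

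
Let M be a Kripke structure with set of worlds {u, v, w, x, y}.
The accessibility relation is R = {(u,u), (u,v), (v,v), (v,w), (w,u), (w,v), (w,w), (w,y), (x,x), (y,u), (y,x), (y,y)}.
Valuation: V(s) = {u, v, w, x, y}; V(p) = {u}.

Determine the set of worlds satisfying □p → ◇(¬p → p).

u, v, w, x, y

Let φ = □p → ◇(¬p → p). Evaluate φ at each world:
  u (successors {u, v}): φ is true.
  v (successors {v, w}): φ is true.
  w (successors {u, v, w, y}): φ is true.
  x (successors {x}): φ is true.
  y (successors {u, x, y}): φ is true.
For instance, at u:
  At u: □p is false, ◇(¬p → p) is true, so □p → ◇(¬p → p) is true.
    At u: □p requires p at every successor {u, v}.
      p fails at v, so □p is false at u.
    At u: ◇(¬p → p) requires ¬p → p at some successor in {u, v}.
      ¬p → p holds at u, so ◇(¬p → p) is true at u.
Satisfying worlds: {u, v, w, x, y}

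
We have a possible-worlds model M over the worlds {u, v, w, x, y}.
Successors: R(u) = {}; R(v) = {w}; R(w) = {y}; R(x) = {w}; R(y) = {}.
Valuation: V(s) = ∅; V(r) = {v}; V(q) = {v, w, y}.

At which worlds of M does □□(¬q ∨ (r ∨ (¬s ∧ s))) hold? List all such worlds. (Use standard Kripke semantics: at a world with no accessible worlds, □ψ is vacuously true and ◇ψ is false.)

Let φ = □□(¬q ∨ (r ∨ (¬s ∧ s))). Evaluate φ at each world:
  u (successors ∅): φ is true.
  v (successors {w}): φ is false.
  w (successors {y}): φ is true.
  x (successors {w}): φ is false.
  y (successors ∅): φ is true.
For instance, at x:
  At x: □□(¬q ∨ (r ∨ (¬s ∧ s))) requires □(¬q ∨ (r ∨ (¬s ∧ s))) at every successor {w}.
    □(¬q ∨ (r ∨ (¬s ∧ s))) fails at w, so □□(¬q ∨ (r ∨ (¬s ∧ s))) is false at x.
      At w: □(¬q ∨ (r ∨ (¬s ∧ s))) requires ¬q ∨ (r ∨ (¬s ∧ s)) at every successor {y}.
        ¬q ∨ (r ∨ (¬s ∧ s)) fails at y, so □(¬q ∨ (r ∨ (¬s ∧ s))) is false at w.
Satisfying worlds: {u, w, y}

u, w, y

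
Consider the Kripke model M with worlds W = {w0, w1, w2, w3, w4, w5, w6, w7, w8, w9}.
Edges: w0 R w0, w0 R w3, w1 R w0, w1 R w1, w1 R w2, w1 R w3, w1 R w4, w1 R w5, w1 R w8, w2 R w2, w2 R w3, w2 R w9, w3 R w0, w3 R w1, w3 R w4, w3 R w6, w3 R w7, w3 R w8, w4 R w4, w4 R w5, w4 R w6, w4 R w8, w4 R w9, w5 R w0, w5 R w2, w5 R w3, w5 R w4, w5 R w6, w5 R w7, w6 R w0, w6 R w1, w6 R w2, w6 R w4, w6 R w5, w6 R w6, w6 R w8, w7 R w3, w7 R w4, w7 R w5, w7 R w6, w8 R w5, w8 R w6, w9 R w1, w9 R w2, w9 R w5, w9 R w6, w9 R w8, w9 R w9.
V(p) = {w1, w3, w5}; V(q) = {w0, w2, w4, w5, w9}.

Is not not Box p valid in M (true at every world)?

Let φ = not not Box p. Evaluate φ at each world:
  w0 (successors {w0, w3}): φ is false.
  w1 (successors {w0, w1, w2, w3, w4, w5, w8}): φ is false.
  w2 (successors {w2, w3, w9}): φ is false.
  w3 (successors {w0, w1, w4, w6, w7, w8}): φ is false.
  w4 (successors {w4, w5, w6, w8, w9}): φ is false.
  w5 (successors {w0, w2, w3, w4, w6, w7}): φ is false.
  w6 (successors {w0, w1, w2, w4, w5, w6, w8}): φ is false.
  w7 (successors {w3, w4, w5, w6}): φ is false.
  w8 (successors {w5, w6}): φ is false.
  w9 (successors {w1, w2, w5, w6, w8, w9}): φ is false.
Detail at w0 (counterexample):
  At w0: not Box p is true, so not not Box p is false.
    At w0: Box p is false, so not Box p is true.
      At w0: Box p requires p at every successor {w0, w3}.
        p fails at w0, so Box p is false at w0.

No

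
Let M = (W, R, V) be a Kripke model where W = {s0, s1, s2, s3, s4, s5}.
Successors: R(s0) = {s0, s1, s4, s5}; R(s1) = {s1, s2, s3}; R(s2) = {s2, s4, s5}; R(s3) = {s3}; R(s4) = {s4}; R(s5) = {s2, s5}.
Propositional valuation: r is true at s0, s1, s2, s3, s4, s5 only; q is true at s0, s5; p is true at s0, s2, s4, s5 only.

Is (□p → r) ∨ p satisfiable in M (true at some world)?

Yes

Let φ = (□p → r) ∨ p. Evaluate φ at each world:
  s0 (successors {s0, s1, s4, s5}): φ is true.
  s1 (successors {s1, s2, s3}): φ is true.
  s2 (successors {s2, s4, s5}): φ is true.
  s3 (successors {s3}): φ is true.
  s4 (successors {s4}): φ is true.
  s5 (successors {s2, s5}): φ is true.
Detail at s0 (witness):
  At s0: □p → r is true, p is true, so (□p → r) ∨ p is true.
    At s0: □p is false, r is true, so □p → r is true.
      At s0: □p requires p at every successor {s0, s1, s4, s5}.
        p fails at s1, so □p is false at s0.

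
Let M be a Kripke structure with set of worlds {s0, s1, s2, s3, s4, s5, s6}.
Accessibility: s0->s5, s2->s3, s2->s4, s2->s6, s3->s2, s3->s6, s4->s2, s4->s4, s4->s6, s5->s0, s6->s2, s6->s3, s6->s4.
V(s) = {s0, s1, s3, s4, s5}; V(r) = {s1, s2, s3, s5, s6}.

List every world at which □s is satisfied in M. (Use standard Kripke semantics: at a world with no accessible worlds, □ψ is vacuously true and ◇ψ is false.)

Let φ = □s. Evaluate φ at each world:
  s0 (successors {s5}): φ is true.
  s1 (successors ∅): φ is true.
  s2 (successors {s3, s4, s6}): φ is false.
  s3 (successors {s2, s6}): φ is false.
  s4 (successors {s2, s4, s6}): φ is false.
  s5 (successors {s0}): φ is true.
  s6 (successors {s2, s3, s4}): φ is false.
For instance, at s2:
  At s2: □s requires s at every successor {s3, s4, s6}.
    s fails at s6, so □s is false at s2.
Satisfying worlds: {s0, s1, s5}

s0, s1, s5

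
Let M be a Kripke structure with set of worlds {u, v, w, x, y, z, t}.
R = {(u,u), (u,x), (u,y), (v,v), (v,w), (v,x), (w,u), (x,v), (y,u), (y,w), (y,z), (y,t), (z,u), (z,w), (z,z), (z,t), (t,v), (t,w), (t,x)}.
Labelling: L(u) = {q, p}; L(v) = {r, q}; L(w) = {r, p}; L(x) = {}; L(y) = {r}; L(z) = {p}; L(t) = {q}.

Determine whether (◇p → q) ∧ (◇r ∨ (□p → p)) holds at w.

No

Recall that □ψ holds at a world iff ψ holds at every accessible world, and ◇ψ holds iff ψ holds at some accessible world.
At w: ◇p → q is false, ◇r ∨ (□p → p) is true, so (◇p → q) ∧ (◇r ∨ (□p → p)) is false.
  At w: ◇p is true, q is false, so ◇p → q is false.
    At w: ◇p requires p at some successor in {u}.
      p holds at u, so ◇p is true at w.
  At w: ◇r is false, □p → p is true, so ◇r ∨ (□p → p) is true.
    At w: ◇r requires r at some successor in {u}.
      At u: r is false.
    So ◇r is false at w.
    At w: □p is true, p is true, so □p → p is true.
      At w: □p requires p at every successor {u}.
        At u: p is true.
      So □p is true at w.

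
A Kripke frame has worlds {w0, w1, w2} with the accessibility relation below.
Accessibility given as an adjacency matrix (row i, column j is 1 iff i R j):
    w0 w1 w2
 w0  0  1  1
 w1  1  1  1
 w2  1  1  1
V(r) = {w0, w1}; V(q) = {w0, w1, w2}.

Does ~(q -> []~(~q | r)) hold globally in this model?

Yes

Let φ = ~(q -> []~(~q | r)). Evaluate φ at each world:
  w0 (successors {w1, w2}): φ is true.
  w1 (successors {w0, w1, w2}): φ is true.
  w2 (successors {w0, w1, w2}): φ is true.
For instance, at w2:
  At w2: q -> []~(~q | r) is false, so ~(q -> []~(~q | r)) is true.
    At w2: q is true, []~(~q | r) is false, so q -> []~(~q | r) is false.
      At w2: []~(~q | r) requires ~(~q | r) at every successor {w0, w1, w2}.
        ~(~q | r) fails at w0, so []~(~q | r) is false at w2.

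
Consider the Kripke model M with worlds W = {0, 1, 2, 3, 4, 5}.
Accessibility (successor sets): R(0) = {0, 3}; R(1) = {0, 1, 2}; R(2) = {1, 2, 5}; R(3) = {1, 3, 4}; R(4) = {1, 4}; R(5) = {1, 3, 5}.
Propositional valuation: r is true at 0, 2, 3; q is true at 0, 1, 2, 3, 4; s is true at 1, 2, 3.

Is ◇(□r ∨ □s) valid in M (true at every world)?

Let φ = ◇(□r ∨ □s). Evaluate φ at each world:
  0 (successors {0, 3}): φ is true.
  1 (successors {0, 1, 2}): φ is true.
  2 (successors {1, 2, 5}): φ is false.
  3 (successors {1, 3, 4}): φ is false.
  4 (successors {1, 4}): φ is false.
  5 (successors {1, 3, 5}): φ is false.
Detail at 2 (counterexample):
  At 2: ◇(□r ∨ □s) requires □r ∨ □s at some successor in {1, 2, 5}.
    At 1: □r ∨ □s is false.
    At 2: □r ∨ □s is false.
    At 5: □r ∨ □s is false.
  So ◇(□r ∨ □s) is false at 2.

No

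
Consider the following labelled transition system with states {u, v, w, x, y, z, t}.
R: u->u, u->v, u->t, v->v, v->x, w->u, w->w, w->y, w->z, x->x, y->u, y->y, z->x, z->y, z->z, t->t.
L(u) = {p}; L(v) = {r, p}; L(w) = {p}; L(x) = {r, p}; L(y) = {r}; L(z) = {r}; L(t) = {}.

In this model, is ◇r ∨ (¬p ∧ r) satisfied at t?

No

At t: ◇r is false, ¬p ∧ r is false, so ◇r ∨ (¬p ∧ r) is false.
  At t: ◇r requires r at some successor in {t}.
    At t: r is false.
  So ◇r is false at t.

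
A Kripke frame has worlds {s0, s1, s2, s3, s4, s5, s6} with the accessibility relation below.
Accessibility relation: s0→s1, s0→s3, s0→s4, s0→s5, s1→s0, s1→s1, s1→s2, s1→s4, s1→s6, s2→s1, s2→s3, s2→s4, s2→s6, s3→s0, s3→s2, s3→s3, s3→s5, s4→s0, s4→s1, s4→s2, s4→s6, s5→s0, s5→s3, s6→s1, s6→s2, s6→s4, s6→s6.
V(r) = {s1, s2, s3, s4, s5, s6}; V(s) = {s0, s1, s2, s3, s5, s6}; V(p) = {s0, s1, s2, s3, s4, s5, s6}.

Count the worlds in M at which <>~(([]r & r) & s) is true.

7

Let φ = <>~(([]r & r) & s). Evaluate φ at each world:
  s0 (successors {s1, s3, s4, s5}): φ is true.
  s1 (successors {s0, s1, s2, s4, s6}): φ is true.
  s2 (successors {s1, s3, s4, s6}): φ is true.
  s3 (successors {s0, s2, s3, s5}): φ is true.
  s4 (successors {s0, s1, s2, s6}): φ is true.
  s5 (successors {s0, s3}): φ is true.
  s6 (successors {s1, s2, s4, s6}): φ is true.
For instance, at s6:
  At s6: <>~(([]r & r) & s) requires ~(([]r & r) & s) at some successor in {s1, s2, s4, s6}.
    ~(([]r & r) & s) holds at s1, so <>~(([]r & r) & s) is true at s6.
      At s1: ([]r & r) & s is false, so ~(([]r & r) & s) is true.
Satisfying worlds: {s0, s1, s2, s3, s4, s5, s6}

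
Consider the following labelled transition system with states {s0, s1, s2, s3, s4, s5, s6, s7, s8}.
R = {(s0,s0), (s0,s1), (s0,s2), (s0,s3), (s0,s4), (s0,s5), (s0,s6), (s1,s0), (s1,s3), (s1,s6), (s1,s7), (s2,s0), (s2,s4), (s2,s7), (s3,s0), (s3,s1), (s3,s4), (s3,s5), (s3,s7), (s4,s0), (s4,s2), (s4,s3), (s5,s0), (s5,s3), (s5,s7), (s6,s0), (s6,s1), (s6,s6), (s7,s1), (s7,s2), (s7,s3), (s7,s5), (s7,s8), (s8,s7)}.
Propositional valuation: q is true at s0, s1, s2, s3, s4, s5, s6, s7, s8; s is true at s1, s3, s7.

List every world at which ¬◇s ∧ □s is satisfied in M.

Let φ = ¬◇s ∧ □s. Evaluate φ at each world:
  s0 (successors {s0, s1, s2, s3, s4, s5, s6}): φ is false.
  s1 (successors {s0, s3, s6, s7}): φ is false.
  s2 (successors {s0, s4, s7}): φ is false.
  s3 (successors {s0, s1, s4, s5, s7}): φ is false.
  s4 (successors {s0, s2, s3}): φ is false.
  s5 (successors {s0, s3, s7}): φ is false.
  s6 (successors {s0, s1, s6}): φ is false.
  s7 (successors {s1, s2, s3, s5, s8}): φ is false.
  s8 (successors {s7}): φ is false.
For instance, at s4:
  At s4: ¬◇s is false, □s is false, so ¬◇s ∧ □s is false.
    At s4: ◇s is true, so ¬◇s is false.
      At s4: ◇s requires s at some successor in {s0, s2, s3}.
        s holds at s3, so ◇s is true at s4.
    At s4: □s requires s at every successor {s0, s2, s3}.
      s fails at s0, so □s is false at s4.
Satisfying worlds: none.

none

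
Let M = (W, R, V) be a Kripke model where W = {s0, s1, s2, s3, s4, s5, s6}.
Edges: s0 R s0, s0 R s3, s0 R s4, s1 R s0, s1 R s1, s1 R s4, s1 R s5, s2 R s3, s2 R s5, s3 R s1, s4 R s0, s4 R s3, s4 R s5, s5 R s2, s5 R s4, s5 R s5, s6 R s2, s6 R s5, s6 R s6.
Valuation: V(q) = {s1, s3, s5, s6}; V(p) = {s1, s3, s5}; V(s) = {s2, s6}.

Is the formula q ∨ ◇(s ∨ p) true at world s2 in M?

Yes

At s2: q is false, ◇(s ∨ p) is true, so q ∨ ◇(s ∨ p) is true.
  At s2: ◇(s ∨ p) requires s ∨ p at some successor in {s3, s5}.
    s ∨ p holds at s3, so ◇(s ∨ p) is true at s2.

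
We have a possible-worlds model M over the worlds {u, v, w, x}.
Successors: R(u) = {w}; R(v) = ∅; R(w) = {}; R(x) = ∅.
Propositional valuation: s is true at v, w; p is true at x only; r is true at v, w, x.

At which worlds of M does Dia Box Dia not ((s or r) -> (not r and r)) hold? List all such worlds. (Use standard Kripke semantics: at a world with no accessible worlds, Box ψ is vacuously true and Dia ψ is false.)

Recall that Box ψ holds at a world iff ψ holds at every accessible world, and Dia ψ holds iff ψ holds at some accessible world.
Let φ = Dia Box Dia not ((s or r) -> (not r and r)). Evaluate φ at each world:
  u (successors {w}): φ is true.
  v (successors ∅): φ is false.
  w (successors ∅): φ is false.
  x (successors ∅): φ is false.
For instance, at u:
  At u: Dia Box Dia not ((s or r) -> (not r and r)) requires Box Dia not ((s or r) -> (not r and r)) at some successor in {w}.
    Box Dia not ((s or r) -> (not r and r)) holds at w, so Dia Box Dia not ((s or r) -> (not r and r)) is true at u.
      At w: no accessible worlds, so Box Dia not ((s or r) -> (not r and r)) holds vacuously.
Satisfying worlds: {u}

u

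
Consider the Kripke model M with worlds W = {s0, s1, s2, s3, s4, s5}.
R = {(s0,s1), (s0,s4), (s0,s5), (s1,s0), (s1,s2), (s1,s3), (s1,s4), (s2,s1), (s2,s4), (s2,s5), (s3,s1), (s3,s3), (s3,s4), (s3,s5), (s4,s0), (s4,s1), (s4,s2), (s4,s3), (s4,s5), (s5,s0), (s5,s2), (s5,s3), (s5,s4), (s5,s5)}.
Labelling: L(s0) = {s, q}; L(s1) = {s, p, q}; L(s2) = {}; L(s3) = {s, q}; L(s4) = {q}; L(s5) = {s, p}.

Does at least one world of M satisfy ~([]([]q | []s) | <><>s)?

Let φ = ~([]([]q | []s) | <><>s). Evaluate φ at each world:
  s0 (successors {s1, s4, s5}): φ is false.
  s1 (successors {s0, s2, s3, s4}): φ is false.
  s2 (successors {s1, s4, s5}): φ is false.
  s3 (successors {s1, s3, s4, s5}): φ is false.
  s4 (successors {s0, s1, s2, s3, s5}): φ is false.
  s5 (successors {s0, s2, s3, s4, s5}): φ is false.
For instance, at s2:
  At s2: []([]q | []s) | <><>s is true, so ~([]([]q | []s) | <><>s) is false.
    At s2: []([]q | []s) is false, <><>s is true, so []([]q | []s) | <><>s is true.
      At s2: []([]q | []s) requires []q | []s at every successor {s1, s4, s5}.
        []q | []s fails at s1, so []([]q | []s) is false at s2.
      At s2: <><>s requires <>s at some successor in {s1, s4, s5}.
        <>s holds at s1, so <><>s is true at s2.

No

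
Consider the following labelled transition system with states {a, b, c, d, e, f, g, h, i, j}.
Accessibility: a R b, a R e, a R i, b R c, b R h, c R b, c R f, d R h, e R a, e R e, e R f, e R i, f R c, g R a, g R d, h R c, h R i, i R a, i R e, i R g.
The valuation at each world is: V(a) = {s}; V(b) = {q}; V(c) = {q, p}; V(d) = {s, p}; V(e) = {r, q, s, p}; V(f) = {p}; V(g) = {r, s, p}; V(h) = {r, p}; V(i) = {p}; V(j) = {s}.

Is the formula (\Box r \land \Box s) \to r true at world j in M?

No

At j: \Box r \land \Box s is true, r is false, so (\Box r \land \Box s) \to r is false.
  At j: \Box r is true, \Box s is true, so \Box r \land \Box s is true.
    At j: no accessible worlds, so \Box r holds vacuously.
    At j: no accessible worlds, so \Box s holds vacuously.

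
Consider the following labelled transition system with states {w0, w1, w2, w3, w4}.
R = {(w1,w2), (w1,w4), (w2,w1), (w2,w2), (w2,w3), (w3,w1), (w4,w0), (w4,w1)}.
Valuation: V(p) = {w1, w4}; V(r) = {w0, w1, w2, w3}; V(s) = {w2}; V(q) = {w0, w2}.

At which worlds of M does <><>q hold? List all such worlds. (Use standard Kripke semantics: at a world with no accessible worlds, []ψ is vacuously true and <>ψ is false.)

w1, w2, w3, w4

Let φ = <><>q. Evaluate φ at each world:
  w0 (successors ∅): φ is false.
  w1 (successors {w2, w4}): φ is true.
  w2 (successors {w1, w2, w3}): φ is true.
  w3 (successors {w1}): φ is true.
  w4 (successors {w0, w1}): φ is true.
For instance, at w2:
  At w2: <><>q requires <>q at some successor in {w1, w2, w3}.
    <>q holds at w1, so <><>q is true at w2.
      At w1: <>q requires q at some successor in {w2, w4}.
        q holds at w2, so <>q is true at w1.
Satisfying worlds: {w1, w2, w3, w4}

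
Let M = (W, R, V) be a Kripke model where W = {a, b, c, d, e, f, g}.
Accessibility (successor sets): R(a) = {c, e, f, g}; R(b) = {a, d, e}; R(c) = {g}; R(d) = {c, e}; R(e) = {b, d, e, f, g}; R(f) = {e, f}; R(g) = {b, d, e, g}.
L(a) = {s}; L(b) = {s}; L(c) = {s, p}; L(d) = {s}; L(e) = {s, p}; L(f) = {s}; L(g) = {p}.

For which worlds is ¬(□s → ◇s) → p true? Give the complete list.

Let φ = ¬(□s → ◇s) → p. Evaluate φ at each world:
  a (successors {c, e, f, g}): φ is true.
  b (successors {a, d, e}): φ is true.
  c (successors {g}): φ is true.
  d (successors {c, e}): φ is true.
  e (successors {b, d, e, f, g}): φ is true.
  f (successors {e, f}): φ is true.
  g (successors {b, d, e, g}): φ is true.
For instance, at c:
  At c: ¬(□s → ◇s) is false, p is true, so ¬(□s → ◇s) → p is true.
    At c: □s → ◇s is true, so ¬(□s → ◇s) is false.
      At c: □s is false, ◇s is false, so □s → ◇s is true.
Satisfying worlds: {a, b, c, d, e, f, g}

a, b, c, d, e, f, g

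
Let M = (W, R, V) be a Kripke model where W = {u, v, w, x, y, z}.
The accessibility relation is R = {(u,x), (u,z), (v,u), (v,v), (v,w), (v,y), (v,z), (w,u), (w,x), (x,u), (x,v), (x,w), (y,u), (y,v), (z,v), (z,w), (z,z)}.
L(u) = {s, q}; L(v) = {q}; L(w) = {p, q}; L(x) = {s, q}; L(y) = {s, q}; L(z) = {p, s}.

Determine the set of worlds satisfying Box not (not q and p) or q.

Let φ = Box not (not q and p) or q. Evaluate φ at each world:
  u (successors {x, z}): φ is true.
  v (successors {u, v, w, y, z}): φ is true.
  w (successors {u, x}): φ is true.
  x (successors {u, v, w}): φ is true.
  y (successors {u, v}): φ is true.
  z (successors {v, w, z}): φ is false.
For instance, at z:
  At z: Box not (not q and p) is false, q is false, so Box not (not q and p) or q is false.
    At z: Box not (not q and p) requires not (not q and p) at every successor {v, w, z}.
      not (not q and p) fails at z, so Box not (not q and p) is false at z.
Satisfying worlds: {u, v, w, x, y}

u, v, w, x, y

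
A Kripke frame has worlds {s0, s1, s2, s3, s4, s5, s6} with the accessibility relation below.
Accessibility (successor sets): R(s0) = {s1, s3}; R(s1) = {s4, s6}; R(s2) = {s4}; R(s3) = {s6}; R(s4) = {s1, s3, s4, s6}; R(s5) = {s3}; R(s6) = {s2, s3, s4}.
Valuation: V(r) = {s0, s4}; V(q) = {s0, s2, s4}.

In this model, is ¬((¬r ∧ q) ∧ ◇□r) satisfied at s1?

Yes

Recall that □ψ holds at a world iff ψ holds at every accessible world, and ◇ψ holds iff ψ holds at some accessible world.
At s1: (¬r ∧ q) ∧ ◇□r is false, so ¬((¬r ∧ q) ∧ ◇□r) is true.
  At s1: ¬r ∧ q is false, ◇□r is false, so (¬r ∧ q) ∧ ◇□r is false.
    At s1: ◇□r requires □r at some successor in {s4, s6}.
      At s4: □r is false.
      At s6: □r is false.
    So ◇□r is false at s1.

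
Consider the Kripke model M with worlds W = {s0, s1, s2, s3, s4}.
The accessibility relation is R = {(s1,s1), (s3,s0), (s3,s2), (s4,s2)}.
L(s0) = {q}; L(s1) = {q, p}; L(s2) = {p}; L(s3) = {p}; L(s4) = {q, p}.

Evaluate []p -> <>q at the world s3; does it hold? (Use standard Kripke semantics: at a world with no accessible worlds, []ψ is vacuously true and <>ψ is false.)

Yes

At s3: []p is false, <>q is true, so []p -> <>q is true.
  At s3: []p requires p at every successor {s0, s2}.
    p fails at s0, so []p is false at s3.
  At s3: <>q requires q at some successor in {s0, s2}.
    q holds at s0, so <>q is true at s3.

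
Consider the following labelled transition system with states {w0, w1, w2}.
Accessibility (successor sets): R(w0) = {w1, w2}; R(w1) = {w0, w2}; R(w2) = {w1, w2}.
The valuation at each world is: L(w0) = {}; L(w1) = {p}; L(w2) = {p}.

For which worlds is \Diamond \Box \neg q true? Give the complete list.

w0, w1, w2

Let φ = \Diamond \Box \neg q. Evaluate φ at each world:
  w0 (successors {w1, w2}): φ is true.
  w1 (successors {w0, w2}): φ is true.
  w2 (successors {w1, w2}): φ is true.
For instance, at w2:
  At w2: \Diamond \Box \neg q requires \Box \neg q at some successor in {w1, w2}.
    \Box \neg q holds at w1, so \Diamond \Box \neg q is true at w2.
      At w1: \Box \neg q requires \neg q at every successor {w0, w2}.
        At w0: \neg q is true.
        At w2: \neg q is true.
      So \Box \neg q is true at w1.
Satisfying worlds: {w0, w1, w2}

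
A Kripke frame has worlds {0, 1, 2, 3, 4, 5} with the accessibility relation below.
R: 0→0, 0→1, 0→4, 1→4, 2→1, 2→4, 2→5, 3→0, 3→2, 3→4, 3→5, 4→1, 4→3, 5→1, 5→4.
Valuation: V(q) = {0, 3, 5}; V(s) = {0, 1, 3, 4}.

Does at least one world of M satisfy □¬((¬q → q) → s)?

Recall that □ψ holds at a world iff ψ holds at every accessible world, and ◇ψ holds iff ψ holds at some accessible world.
Let φ = □¬((¬q → q) → s). Evaluate φ at each world:
  0 (successors {0, 1, 4}): φ is false.
  1 (successors {4}): φ is false.
  2 (successors {1, 4, 5}): φ is false.
  3 (successors {0, 2, 4, 5}): φ is false.
  4 (successors {1, 3}): φ is false.
  5 (successors {1, 4}): φ is false.
For instance, at 4:
  At 4: □¬((¬q → q) → s) requires ¬((¬q → q) → s) at every successor {1, 3}.
    ¬((¬q → q) → s) fails at 1, so □¬((¬q → q) → s) is false at 4.

No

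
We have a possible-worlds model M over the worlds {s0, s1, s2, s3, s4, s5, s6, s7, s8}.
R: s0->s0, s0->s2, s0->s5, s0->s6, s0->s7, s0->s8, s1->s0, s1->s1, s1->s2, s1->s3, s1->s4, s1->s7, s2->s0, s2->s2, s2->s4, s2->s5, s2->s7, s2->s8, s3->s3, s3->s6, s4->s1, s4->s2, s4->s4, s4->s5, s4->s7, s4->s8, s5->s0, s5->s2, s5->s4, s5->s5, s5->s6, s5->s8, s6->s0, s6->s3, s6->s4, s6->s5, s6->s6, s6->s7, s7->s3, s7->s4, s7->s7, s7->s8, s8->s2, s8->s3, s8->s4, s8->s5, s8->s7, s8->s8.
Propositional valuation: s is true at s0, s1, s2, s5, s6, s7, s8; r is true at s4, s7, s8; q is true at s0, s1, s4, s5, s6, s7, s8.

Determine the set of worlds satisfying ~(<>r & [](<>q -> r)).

s0, s1, s2, s3, s4, s5, s6, s7, s8

Let φ = ~(<>r & [](<>q -> r)). Evaluate φ at each world:
  s0 (successors {s0, s2, s5, s6, s7, s8}): φ is true.
  s1 (successors {s0, s1, s2, s3, s4, s7}): φ is true.
  s2 (successors {s0, s2, s4, s5, s7, s8}): φ is true.
  s3 (successors {s3, s6}): φ is true.
  s4 (successors {s1, s2, s4, s5, s7, s8}): φ is true.
  s5 (successors {s0, s2, s4, s5, s6, s8}): φ is true.
  s6 (successors {s0, s3, s4, s5, s6, s7}): φ is true.
  s7 (successors {s3, s4, s7, s8}): φ is true.
  s8 (successors {s2, s3, s4, s5, s7, s8}): φ is true.
For instance, at s7:
  At s7: <>r & [](<>q -> r) is false, so ~(<>r & [](<>q -> r)) is true.
    At s7: <>r is true, [](<>q -> r) is false, so <>r & [](<>q -> r) is false.
      At s7: <>r requires r at some successor in {s3, s4, s7, s8}.
        r holds at s4, so <>r is true at s7.
      At s7: [](<>q -> r) requires <>q -> r at every successor {s3, s4, s7, s8}.
        <>q -> r fails at s3, so [](<>q -> r) is false at s7.
Satisfying worlds: {s0, s1, s2, s3, s4, s5, s6, s7, s8}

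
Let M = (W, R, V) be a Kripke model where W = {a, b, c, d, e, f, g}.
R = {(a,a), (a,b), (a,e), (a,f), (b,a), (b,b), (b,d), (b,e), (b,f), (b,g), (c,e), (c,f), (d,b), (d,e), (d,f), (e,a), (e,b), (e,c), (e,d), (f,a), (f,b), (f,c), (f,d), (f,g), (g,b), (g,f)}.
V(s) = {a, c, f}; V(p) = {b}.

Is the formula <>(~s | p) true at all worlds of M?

Yes

Let φ = <>(~s | p). Evaluate φ at each world:
  a (successors {a, b, e, f}): φ is true.
  b (successors {a, b, d, e, f, g}): φ is true.
  c (successors {e, f}): φ is true.
  d (successors {b, e, f}): φ is true.
  e (successors {a, b, c, d}): φ is true.
  f (successors {a, b, c, d, g}): φ is true.
  g (successors {b, f}): φ is true.
For instance, at b:
  At b: <>(~s | p) requires ~s | p at some successor in {a, b, d, e, f, g}.
    ~s | p holds at b, so <>(~s | p) is true at b.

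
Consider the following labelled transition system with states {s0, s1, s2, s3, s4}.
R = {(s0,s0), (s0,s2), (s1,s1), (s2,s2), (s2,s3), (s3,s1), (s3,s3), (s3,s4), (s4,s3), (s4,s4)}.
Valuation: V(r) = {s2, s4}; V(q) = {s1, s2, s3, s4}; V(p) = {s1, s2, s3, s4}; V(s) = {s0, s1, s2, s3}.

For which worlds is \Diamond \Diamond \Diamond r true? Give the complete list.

Recall that \Diamond ψ holds at a world iff ψ holds at some accessible world.
Let φ = \Diamond \Diamond \Diamond r. Evaluate φ at each world:
  s0 (successors {s0, s2}): φ is true.
  s1 (successors {s1}): φ is false.
  s2 (successors {s2, s3}): φ is true.
  s3 (successors {s1, s3, s4}): φ is true.
  s4 (successors {s3, s4}): φ is true.
For instance, at s3:
  At s3: \Diamond \Diamond \Diamond r requires \Diamond \Diamond r at some successor in {s1, s3, s4}.
    \Diamond \Diamond r holds at s3, so \Diamond \Diamond \Diamond r is true at s3.
      At s3: \Diamond \Diamond r requires \Diamond r at some successor in {s1, s3, s4}.
        \Diamond r holds at s3, so \Diamond \Diamond r is true at s3.
Satisfying worlds: {s0, s2, s3, s4}

s0, s2, s3, s4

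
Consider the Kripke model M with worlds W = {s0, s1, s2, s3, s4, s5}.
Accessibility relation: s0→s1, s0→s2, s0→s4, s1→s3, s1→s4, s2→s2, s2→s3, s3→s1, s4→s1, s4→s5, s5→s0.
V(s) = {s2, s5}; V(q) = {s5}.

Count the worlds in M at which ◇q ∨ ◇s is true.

Recall that ◇ψ holds at a world iff ψ holds at some accessible world.
Let φ = ◇q ∨ ◇s. Evaluate φ at each world:
  s0 (successors {s1, s2, s4}): φ is true.
  s1 (successors {s3, s4}): φ is false.
  s2 (successors {s2, s3}): φ is true.
  s3 (successors {s1}): φ is false.
  s4 (successors {s1, s5}): φ is true.
  s5 (successors {s0}): φ is false.
For instance, at s1:
  At s1: ◇q is false, ◇s is false, so ◇q ∨ ◇s is false.
    At s1: ◇q requires q at some successor in {s3, s4}.
      At s3: q is false.
      At s4: q is false.
    So ◇q is false at s1.
    At s1: ◇s requires s at some successor in {s3, s4}.
      At s3: s is false.
      At s4: s is false.
    So ◇s is false at s1.
Satisfying worlds: {s0, s2, s4}

3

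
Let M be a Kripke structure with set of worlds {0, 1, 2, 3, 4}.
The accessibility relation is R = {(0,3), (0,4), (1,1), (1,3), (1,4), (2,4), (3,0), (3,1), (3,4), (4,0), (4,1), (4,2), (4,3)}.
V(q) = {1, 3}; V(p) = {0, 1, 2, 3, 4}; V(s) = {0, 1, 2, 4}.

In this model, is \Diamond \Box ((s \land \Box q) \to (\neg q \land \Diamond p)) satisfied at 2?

Recall that \Box ψ holds at a world iff ψ holds at every accessible world, and \Diamond ψ holds iff ψ holds at some accessible world.
At 2: \Diamond \Box ((s \land \Box q) \to (\neg q \land \Diamond p)) requires \Box ((s \land \Box q) \to (\neg q \land \Diamond p)) at some successor in {4}.
  \Box ((s \land \Box q) \to (\neg q \land \Diamond p)) holds at 4, so \Diamond \Box ((s \land \Box q) \to (\neg q \land \Diamond p)) is true at 2.
    At 4: \Box ((s \land \Box q) \to (\neg q \land \Diamond p)) requires (s \land \Box q) \to (\neg q \land \Diamond p) at every successor {0, 1, 2, 3}.
      At 0: (s \land \Box q) \to (\neg q \land \Diamond p) is true.
      At 1: (s \land \Box q) \to (\neg q \land \Diamond p) is true.
      At 2: (s \land \Box q) \to (\neg q \land \Diamond p) is true.
      At 3: (s \land \Box q) \to (\neg q \land \Diamond p) is true.
    So \Box ((s \land \Box q) \to (\neg q \land \Diamond p)) is true at 4.

Yes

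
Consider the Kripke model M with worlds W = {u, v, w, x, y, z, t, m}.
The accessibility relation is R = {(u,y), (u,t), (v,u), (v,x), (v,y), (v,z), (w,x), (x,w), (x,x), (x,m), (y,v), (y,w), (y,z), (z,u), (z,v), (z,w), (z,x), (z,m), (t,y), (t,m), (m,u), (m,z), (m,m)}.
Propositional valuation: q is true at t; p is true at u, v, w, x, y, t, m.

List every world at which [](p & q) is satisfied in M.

Let φ = [](p & q). Evaluate φ at each world:
  u (successors {y, t}): φ is false.
  v (successors {u, x, y, z}): φ is false.
  w (successors {x}): φ is false.
  x (successors {w, x, m}): φ is false.
  y (successors {v, w, z}): φ is false.
  z (successors {u, v, w, x, m}): φ is false.
  t (successors {y, m}): φ is false.
  m (successors {u, z, m}): φ is false.
For instance, at v:
  At v: [](p & q) requires p & q at every successor {u, x, y, z}.
    p & q fails at u, so [](p & q) is false at v.
Satisfying worlds: none.

none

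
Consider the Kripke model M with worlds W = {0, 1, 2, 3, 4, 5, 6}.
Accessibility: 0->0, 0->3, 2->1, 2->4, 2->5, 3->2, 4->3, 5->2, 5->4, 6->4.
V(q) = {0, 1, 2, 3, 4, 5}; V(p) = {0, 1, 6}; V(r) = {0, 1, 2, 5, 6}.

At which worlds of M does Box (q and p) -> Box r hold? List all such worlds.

0, 1, 2, 3, 4, 5, 6

Let φ = Box (q and p) -> Box r. Evaluate φ at each world:
  0 (successors {0, 3}): φ is true.
  1 (successors ∅): φ is true.
  2 (successors {1, 4, 5}): φ is true.
  3 (successors {2}): φ is true.
  4 (successors {3}): φ is true.
  5 (successors {2, 4}): φ is true.
  6 (successors {4}): φ is true.
For instance, at 3:
  At 3: Box (q and p) is false, Box r is true, so Box (q and p) -> Box r is true.
    At 3: Box (q and p) requires q and p at every successor {2}.
      q and p fails at 2, so Box (q and p) is false at 3.
    At 3: Box r requires r at every successor {2}.
      At 2: r is true.
    So Box r is true at 3.
Satisfying worlds: {0, 1, 2, 3, 4, 5, 6}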